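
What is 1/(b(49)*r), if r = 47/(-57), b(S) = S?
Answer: -57/2303 ≈ -0.024750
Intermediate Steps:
r = -47/57 (r = 47*(-1/57) = -47/57 ≈ -0.82456)
1/(b(49)*r) = 1/(49*(-47/57)) = 1/(-2303/57) = -57/2303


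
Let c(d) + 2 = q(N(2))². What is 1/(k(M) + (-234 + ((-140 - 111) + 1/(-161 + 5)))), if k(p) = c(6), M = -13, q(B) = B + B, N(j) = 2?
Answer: -156/73477 ≈ -0.0021231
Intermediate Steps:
q(B) = 2*B
c(d) = 14 (c(d) = -2 + (2*2)² = -2 + 4² = -2 + 16 = 14)
k(p) = 14
1/(k(M) + (-234 + ((-140 - 111) + 1/(-161 + 5)))) = 1/(14 + (-234 + ((-140 - 111) + 1/(-161 + 5)))) = 1/(14 + (-234 + (-251 + 1/(-156)))) = 1/(14 + (-234 + (-251 - 1/156))) = 1/(14 + (-234 - 39157/156)) = 1/(14 - 75661/156) = 1/(-73477/156) = -156/73477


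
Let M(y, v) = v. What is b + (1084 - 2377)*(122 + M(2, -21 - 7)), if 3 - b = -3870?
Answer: -117669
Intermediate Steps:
b = 3873 (b = 3 - 1*(-3870) = 3 + 3870 = 3873)
b + (1084 - 2377)*(122 + M(2, -21 - 7)) = 3873 + (1084 - 2377)*(122 + (-21 - 7)) = 3873 - 1293*(122 - 28) = 3873 - 1293*94 = 3873 - 121542 = -117669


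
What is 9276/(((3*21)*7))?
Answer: 3092/147 ≈ 21.034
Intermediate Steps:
9276/(((3*21)*7)) = 9276/((63*7)) = 9276/441 = 9276*(1/441) = 3092/147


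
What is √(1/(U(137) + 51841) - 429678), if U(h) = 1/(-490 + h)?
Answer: I*√8993303279067849346/4574968 ≈ 655.5*I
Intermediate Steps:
√(1/(U(137) + 51841) - 429678) = √(1/(1/(-490 + 137) + 51841) - 429678) = √(1/(1/(-353) + 51841) - 429678) = √(1/(-1/353 + 51841) - 429678) = √(1/(18299872/353) - 429678) = √(353/18299872 - 429678) = √(-7863052400863/18299872) = I*√8993303279067849346/4574968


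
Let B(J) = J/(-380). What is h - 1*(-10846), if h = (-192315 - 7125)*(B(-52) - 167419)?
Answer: 634410549370/19 ≈ 3.3390e+10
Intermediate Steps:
B(J) = -J/380 (B(J) = J*(-1/380) = -J/380)
h = 634410343296/19 (h = (-192315 - 7125)*(-1/380*(-52) - 167419) = -199440*(13/95 - 167419) = -199440*(-15904792/95) = 634410343296/19 ≈ 3.3390e+10)
h - 1*(-10846) = 634410343296/19 - 1*(-10846) = 634410343296/19 + 10846 = 634410549370/19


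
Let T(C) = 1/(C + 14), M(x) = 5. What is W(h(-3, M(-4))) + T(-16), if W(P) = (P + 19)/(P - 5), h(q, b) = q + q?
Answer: -37/22 ≈ -1.6818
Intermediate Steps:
h(q, b) = 2*q
W(P) = (19 + P)/(-5 + P)
T(C) = 1/(14 + C)
W(h(-3, M(-4))) + T(-16) = (19 + 2*(-3))/(-5 + 2*(-3)) + 1/(14 - 16) = (19 - 6)/(-5 - 6) + 1/(-2) = 13/(-11) - ½ = -1/11*13 - ½ = -13/11 - ½ = -37/22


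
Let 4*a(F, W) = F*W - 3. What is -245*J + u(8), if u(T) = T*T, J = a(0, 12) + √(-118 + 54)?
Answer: 991/4 - 1960*I ≈ 247.75 - 1960.0*I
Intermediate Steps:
a(F, W) = -¾ + F*W/4 (a(F, W) = (F*W - 3)/4 = (-3 + F*W)/4 = -¾ + F*W/4)
J = -¾ + 8*I (J = (-¾ + (¼)*0*12) + √(-118 + 54) = (-¾ + 0) + √(-64) = -¾ + 8*I ≈ -0.75 + 8.0*I)
u(T) = T²
-245*J + u(8) = -245*(-¾ + 8*I) + 8² = (735/4 - 1960*I) + 64 = 991/4 - 1960*I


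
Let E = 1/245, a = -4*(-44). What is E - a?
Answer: -43119/245 ≈ -176.00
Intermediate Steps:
a = 176
E = 1/245 ≈ 0.0040816
E - a = 1/245 - 1*176 = 1/245 - 176 = -43119/245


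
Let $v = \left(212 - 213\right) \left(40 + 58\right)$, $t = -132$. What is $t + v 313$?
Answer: $-30806$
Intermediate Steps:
$v = -98$ ($v = \left(-1\right) 98 = -98$)
$t + v 313 = -132 - 30674 = -30806$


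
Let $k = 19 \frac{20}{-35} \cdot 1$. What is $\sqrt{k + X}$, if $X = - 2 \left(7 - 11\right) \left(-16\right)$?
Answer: $\frac{18 i \sqrt{21}}{7} \approx 11.784 i$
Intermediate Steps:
$X = -128$ ($X = \left(-2\right) \left(-4\right) \left(-16\right) = 8 \left(-16\right) = -128$)
$k = - \frac{76}{7}$ ($k = 19 \cdot 20 \left(- \frac{1}{35}\right) 1 = 19 \left(- \frac{4}{7}\right) 1 = \left(- \frac{76}{7}\right) 1 = - \frac{76}{7} \approx -10.857$)
$\sqrt{k + X} = \sqrt{- \frac{76}{7} - 128} = \sqrt{- \frac{972}{7}} = \frac{18 i \sqrt{21}}{7}$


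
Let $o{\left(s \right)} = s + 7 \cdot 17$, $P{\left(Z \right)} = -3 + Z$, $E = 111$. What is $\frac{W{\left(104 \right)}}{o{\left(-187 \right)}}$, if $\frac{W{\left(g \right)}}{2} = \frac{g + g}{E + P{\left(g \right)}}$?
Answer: $- \frac{26}{901} \approx -0.028857$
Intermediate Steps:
$o{\left(s \right)} = 119 + s$ ($o{\left(s \right)} = s + 119 = 119 + s$)
$W{\left(g \right)} = \frac{4 g}{108 + g}$ ($W{\left(g \right)} = 2 \frac{g + g}{111 + \left(-3 + g\right)} = 2 \frac{2 g}{108 + g} = \frac{4 g}{108 + g}$)
$\frac{W{\left(104 \right)}}{o{\left(-187 \right)}} = \frac{4 \cdot 104 \frac{1}{108 + 104}}{119 - 187} = \frac{4 \cdot 104 \cdot \frac{1}{212}}{-68} = 4 \cdot 104 \cdot \frac{1}{212} \left(- \frac{1}{68}\right) = \frac{104}{53} \left(- \frac{1}{68}\right) = - \frac{26}{901}$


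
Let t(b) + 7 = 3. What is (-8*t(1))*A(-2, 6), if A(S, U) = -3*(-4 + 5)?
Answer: -96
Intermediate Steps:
A(S, U) = -3 (A(S, U) = -3*1 = -3)
t(b) = -4 (t(b) = -7 + 3 = -4)
(-8*t(1))*A(-2, 6) = -8*(-4)*(-3) = 32*(-3) = -96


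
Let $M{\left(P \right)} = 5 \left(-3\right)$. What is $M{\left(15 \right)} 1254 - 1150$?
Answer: $-19960$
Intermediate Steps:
$M{\left(P \right)} = -15$
$M{\left(15 \right)} 1254 - 1150 = \left(-15\right) 1254 - 1150 = -18810 - 1150 = -19960$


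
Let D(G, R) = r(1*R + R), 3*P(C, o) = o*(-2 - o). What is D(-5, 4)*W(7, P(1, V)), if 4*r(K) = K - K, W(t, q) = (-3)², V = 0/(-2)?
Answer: 0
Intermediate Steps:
V = 0 (V = 0*(-½) = 0)
P(C, o) = o*(-2 - o)/3 (P(C, o) = (o*(-2 - o))/3 = o*(-2 - o)/3)
W(t, q) = 9
r(K) = 0 (r(K) = (K - K)/4 = (¼)*0 = 0)
D(G, R) = 0
D(-5, 4)*W(7, P(1, V)) = 0*9 = 0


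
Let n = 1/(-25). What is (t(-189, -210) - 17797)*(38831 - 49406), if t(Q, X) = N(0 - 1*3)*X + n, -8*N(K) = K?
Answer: 756145917/4 ≈ 1.8904e+8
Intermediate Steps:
N(K) = -K/8
n = -1/25 ≈ -0.040000
t(Q, X) = -1/25 + 3*X/8 (t(Q, X) = (-(0 - 1*3)/8)*X - 1/25 = (-(0 - 3)/8)*X - 1/25 = (-⅛*(-3))*X - 1/25 = 3*X/8 - 1/25 = -1/25 + 3*X/8)
(t(-189, -210) - 17797)*(38831 - 49406) = ((-1/25 + (3/8)*(-210)) - 17797)*(38831 - 49406) = ((-1/25 - 315/4) - 17797)*(-10575) = (-7879/100 - 17797)*(-10575) = -1787579/100*(-10575) = 756145917/4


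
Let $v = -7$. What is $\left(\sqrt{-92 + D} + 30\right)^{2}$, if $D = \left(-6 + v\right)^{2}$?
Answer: $\left(30 + \sqrt{77}\right)^{2} \approx 1503.5$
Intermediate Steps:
$D = 169$ ($D = \left(-6 - 7\right)^{2} = \left(-13\right)^{2} = 169$)
$\left(\sqrt{-92 + D} + 30\right)^{2} = \left(\sqrt{-92 + 169} + 30\right)^{2} = \left(\sqrt{77} + 30\right)^{2} = \left(30 + \sqrt{77}\right)^{2}$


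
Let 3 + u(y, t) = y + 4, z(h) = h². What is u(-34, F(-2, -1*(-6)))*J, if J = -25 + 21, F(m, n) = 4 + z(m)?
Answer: 132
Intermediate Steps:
F(m, n) = 4 + m²
u(y, t) = 1 + y (u(y, t) = -3 + (y + 4) = -3 + (4 + y) = 1 + y)
J = -4
u(-34, F(-2, -1*(-6)))*J = (1 - 34)*(-4) = -33*(-4) = 132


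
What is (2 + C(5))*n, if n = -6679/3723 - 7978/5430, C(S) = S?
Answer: -25654636/1123105 ≈ -22.843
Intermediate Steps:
n = -3664948/1123105 (n = -6679*1/3723 - 7978*1/5430 = -6679/3723 - 3989/2715 = -3664948/1123105 ≈ -3.2632)
(2 + C(5))*n = (2 + 5)*(-3664948/1123105) = 7*(-3664948/1123105) = -25654636/1123105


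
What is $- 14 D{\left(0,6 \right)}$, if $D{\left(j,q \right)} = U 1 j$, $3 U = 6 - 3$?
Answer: $0$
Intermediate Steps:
$U = 1$ ($U = \frac{6 - 3}{3} = \frac{1}{3} \cdot 3 = 1$)
$D{\left(j,q \right)} = j$ ($D{\left(j,q \right)} = 1 \cdot 1 j = 1 j = j$)
$- 14 D{\left(0,6 \right)} = \left(-14\right) 0 = 0$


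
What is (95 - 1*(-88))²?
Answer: 33489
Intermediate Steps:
(95 - 1*(-88))² = (95 + 88)² = 183² = 33489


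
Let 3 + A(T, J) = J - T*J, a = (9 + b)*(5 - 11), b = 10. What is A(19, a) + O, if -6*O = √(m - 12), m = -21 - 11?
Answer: 2049 - I*√11/3 ≈ 2049.0 - 1.1055*I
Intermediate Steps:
m = -32
O = -I*√11/3 (O = -√(-32 - 12)/6 = -I*√11/3 ≈ -1.1055*I)
a = -114 (a = (9 + 10)*(5 - 11) = 19*(-6) = -114)
A(T, J) = -3 + J - J*T (A(T, J) = -3 + (J - T*J) = -3 + (J - J*T) = -3 + J - J*T)
A(19, a) + O = (-3 - 114 - 1*(-114)*19) - I*√11/3 = (-3 - 114 + 2166) - I*√11/3 = 2049 - I*√11/3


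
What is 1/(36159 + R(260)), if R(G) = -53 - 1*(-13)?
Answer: 1/36119 ≈ 2.7686e-5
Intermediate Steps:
R(G) = -40 (R(G) = -53 + 13 = -40)
1/(36159 + R(260)) = 1/(36159 - 40) = 1/36119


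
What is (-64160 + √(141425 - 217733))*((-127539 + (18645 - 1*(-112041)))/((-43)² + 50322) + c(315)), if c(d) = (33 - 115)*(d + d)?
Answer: 172920869746080/52171 - 5390301426*I*√19077/52171 ≈ 3.3145e+9 - 1.427e+7*I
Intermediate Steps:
c(d) = -164*d
(-64160 + √(141425 - 217733))*((-127539 + (18645 - 1*(-112041)))/((-43)² + 50322) + c(315)) = (-64160 + √(141425 - 217733))*((-127539 + (18645 - 1*(-112041)))/((-43)² + 50322) - 164*315) = (-64160 + √(-76308))*((-127539 + (18645 + 112041))/(1849 + 50322) - 51660) = (-64160 + 2*I*√19077)*((-127539 + 130686)/52171 - 51660) = (-64160 + 2*I*√19077)*(3147*(1/52171) - 51660) = (-64160 + 2*I*√19077)*(3147/52171 - 51660) = (-64160 + 2*I*√19077)*(-2695150713/52171) = 172920869746080/52171 - 5390301426*I*√19077/52171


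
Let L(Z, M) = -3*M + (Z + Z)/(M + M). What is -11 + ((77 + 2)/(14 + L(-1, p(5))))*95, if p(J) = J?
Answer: -37591/6 ≈ -6265.2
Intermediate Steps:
L(Z, M) = -3*M + Z/M (L(Z, M) = -3*M + (2*Z)/((2*M)) = -3*M + (2*Z)*(1/(2*M)) = -3*M + Z/M)
-11 + ((77 + 2)/(14 + L(-1, p(5))))*95 = -11 + ((77 + 2)/(14 + (-3*5 - 1/5)))*95 = -11 + (79/(14 + (-15 - 1*⅕)))*95 = -11 + (79/(14 + (-15 - ⅕)))*95 = -11 + (79/(14 - 76/5))*95 = -11 + (79/(-6/5))*95 = -11 + (79*(-⅚))*95 = -11 - 395/6*95 = -11 - 37525/6 = -37591/6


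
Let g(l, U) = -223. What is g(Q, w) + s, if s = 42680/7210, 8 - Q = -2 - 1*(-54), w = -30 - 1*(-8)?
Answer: -156515/721 ≈ -217.08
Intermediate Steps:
w = -22 (w = -30 + 8 = -22)
Q = -44 (Q = 8 - (-2 - 1*(-54)) = 8 - (-2 + 54) = 8 - 1*52 = 8 - 52 = -44)
s = 4268/721 (s = 42680*(1/7210) = 4268/721 ≈ 5.9196)
g(Q, w) + s = -223 + 4268/721 = -156515/721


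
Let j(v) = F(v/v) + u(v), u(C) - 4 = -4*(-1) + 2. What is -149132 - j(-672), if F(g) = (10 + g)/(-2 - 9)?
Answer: -149141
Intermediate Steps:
u(C) = 10 (u(C) = 4 + (-4*(-1) + 2) = 4 + (4 + 2) = 4 + 6 = 10)
F(g) = -10/11 - g/11 (F(g) = (10 + g)/(-11) = (10 + g)*(-1/11) = -10/11 - g/11)
j(v) = 9 (j(v) = (-10/11 - v/(11*v)) + 10 = (-10/11 - 1/11*1) + 10 = (-10/11 - 1/11) + 10 = -1 + 10 = 9)
-149132 - j(-672) = -149132 - 1*9 = -149132 - 9 = -149141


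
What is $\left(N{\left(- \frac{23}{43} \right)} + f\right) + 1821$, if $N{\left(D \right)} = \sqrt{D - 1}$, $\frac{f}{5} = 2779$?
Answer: $15716 + \frac{i \sqrt{2838}}{43} \approx 15716.0 + 1.2389 i$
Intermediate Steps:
$f = 13895$ ($f = 5 \cdot 2779 = 13895$)
$N{\left(D \right)} = \sqrt{-1 + D}$
$\left(N{\left(- \frac{23}{43} \right)} + f\right) + 1821 = \left(\sqrt{-1 - \frac{23}{43}} + 13895\right) + 1821 = \left(\sqrt{- \frac{66}{43}} + 13895\right) + 1821 = \left(\frac{i \sqrt{2838}}{43} + 13895\right) + 1821 = \left(13895 + \frac{i \sqrt{2838}}{43}\right) + 1821 = 15716 + \frac{i \sqrt{2838}}{43}$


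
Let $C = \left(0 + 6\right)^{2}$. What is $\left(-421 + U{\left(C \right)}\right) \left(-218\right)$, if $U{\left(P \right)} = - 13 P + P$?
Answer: $185954$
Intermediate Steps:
$C = 36$ ($C = 6^{2} = 36$)
$U{\left(P \right)} = - 12 P$
$\left(-421 + U{\left(C \right)}\right) \left(-218\right) = \left(-421 - 432\right) \left(-218\right) = \left(-853\right) \left(-218\right) = 185954$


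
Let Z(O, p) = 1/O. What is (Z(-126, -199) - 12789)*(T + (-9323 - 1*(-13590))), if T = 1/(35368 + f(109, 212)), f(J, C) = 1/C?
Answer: -51555673953942665/944750142 ≈ -5.4571e+7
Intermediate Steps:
T = 212/7498017 (T = 1/(35368 + 1/212) = 1/(7498017/212) = 212/7498017 ≈ 2.8274e-5)
(Z(-126, -199) - 12789)*(T + (-9323 - 1*(-13590))) = (1/(-126) - 12789)*(212/7498017 + (-9323 - 1*(-13590))) = (-1/126 - 12789)*(212/7498017 + (-9323 + 13590)) = -1611415*(212/7498017 + 4267)/126 = -1611415/126*31994038751/7498017 = -51555673953942665/944750142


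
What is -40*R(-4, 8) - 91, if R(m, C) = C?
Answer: -411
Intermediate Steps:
-40*R(-4, 8) - 91 = -40*8 - 91 = -320 - 91 = -411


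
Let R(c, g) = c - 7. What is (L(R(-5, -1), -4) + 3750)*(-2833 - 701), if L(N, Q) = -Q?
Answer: -13266636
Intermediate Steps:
R(c, g) = -7 + c
(L(R(-5, -1), -4) + 3750)*(-2833 - 701) = (-1*(-4) + 3750)*(-2833 - 701) = (4 + 3750)*(-3534) = 3754*(-3534) = -13266636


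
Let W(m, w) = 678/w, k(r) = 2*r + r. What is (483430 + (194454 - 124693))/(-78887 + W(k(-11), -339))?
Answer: -553191/78889 ≈ -7.0123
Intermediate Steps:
k(r) = 3*r
(483430 + (194454 - 124693))/(-78887 + W(k(-11), -339)) = (483430 + (194454 - 124693))/(-78887 + 678/(-339)) = (483430 + 69761)/(-78887 + 678*(-1/339)) = 553191/(-78887 - 2) = 553191/(-78889) = 553191*(-1/78889) = -553191/78889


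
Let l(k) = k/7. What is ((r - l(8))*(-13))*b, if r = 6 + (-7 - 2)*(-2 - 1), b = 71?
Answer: -205829/7 ≈ -29404.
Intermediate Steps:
l(k) = k/7 (l(k) = k*(⅐) = k/7)
r = 33 (r = 6 - 9*(-3) = 6 + 27 = 33)
((r - l(8))*(-13))*b = ((33 - 8/7)*(-13))*71 = ((223/7)*(-13))*71 = -2899/7*71 = -205829/7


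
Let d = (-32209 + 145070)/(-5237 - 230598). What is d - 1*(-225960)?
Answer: 53289163739/235835 ≈ 2.2596e+5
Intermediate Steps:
d = -112861/235835 (d = 112861/(-235835) = 112861*(-1/235835) = -112861/235835 ≈ -0.47856)
d - 1*(-225960) = -112861/235835 - 1*(-225960) = -112861/235835 + 225960 = 53289163739/235835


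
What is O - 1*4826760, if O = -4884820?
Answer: -9711580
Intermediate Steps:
O - 1*4826760 = -4884820 - 1*4826760 = -4884820 - 4826760 = -9711580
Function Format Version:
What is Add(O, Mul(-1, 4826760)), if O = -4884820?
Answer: -9711580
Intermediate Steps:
Add(O, Mul(-1, 4826760)) = Add(-4884820, Mul(-1, 4826760)) = Add(-4884820, -4826760) = -9711580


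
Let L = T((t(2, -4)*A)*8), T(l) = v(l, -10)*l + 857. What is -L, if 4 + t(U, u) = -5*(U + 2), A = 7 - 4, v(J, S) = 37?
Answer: 20455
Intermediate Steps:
A = 3
t(U, u) = -14 - 5*U (t(U, u) = -4 - 5*(U + 2) = -4 - 5*(2 + U) = -4 + (-10 - 5*U) = -14 - 5*U)
T(l) = 857 + 37*l (T(l) = 37*l + 857 = 857 + 37*l)
L = -20455 (L = 857 + 37*(((-14 - 5*2)*3)*8) = 857 + 37*(((-14 - 10)*3)*8) = 857 + 37*(-24*3*8) = 857 + 37*(-72*8) = 857 + 37*(-576) = 857 - 21312 = -20455)
-L = -1*(-20455) = 20455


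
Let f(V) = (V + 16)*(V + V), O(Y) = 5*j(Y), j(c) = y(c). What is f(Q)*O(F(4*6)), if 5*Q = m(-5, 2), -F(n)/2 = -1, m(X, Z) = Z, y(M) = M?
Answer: 656/5 ≈ 131.20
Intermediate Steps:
j(c) = c
F(n) = 2 (F(n) = -2*(-1) = 2)
O(Y) = 5*Y
Q = ⅖ (Q = (⅕)*2 = ⅖ ≈ 0.40000)
f(V) = 2*V*(16 + V) (f(V) = (16 + V)*(2*V) = 2*V*(16 + V))
f(Q)*O(F(4*6)) = (2*(⅖)*(16 + ⅖))*(5*2) = (2*(⅖)*(82/5))*10 = (328/25)*10 = 656/5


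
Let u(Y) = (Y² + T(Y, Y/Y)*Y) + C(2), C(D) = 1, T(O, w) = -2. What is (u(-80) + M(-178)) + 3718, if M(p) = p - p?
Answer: 10279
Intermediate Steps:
M(p) = 0
u(Y) = 1 + Y² - 2*Y (u(Y) = (Y² - 2*Y) + 1 = 1 + Y² - 2*Y)
(u(-80) + M(-178)) + 3718 = ((1 + (-80)² - 2*(-80)) + 0) + 3718 = ((1 + 6400 + 160) + 0) + 3718 = (6561 + 0) + 3718 = 6561 + 3718 = 10279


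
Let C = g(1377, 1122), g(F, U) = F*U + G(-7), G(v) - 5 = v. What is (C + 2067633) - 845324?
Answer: 2767301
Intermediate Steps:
G(v) = 5 + v
g(F, U) = -2 + F*U (g(F, U) = F*U + (5 - 7) = F*U - 2 = -2 + F*U)
C = 1544992 (C = -2 + 1377*1122 = -2 + 1544994 = 1544992)
(C + 2067633) - 845324 = (1544992 + 2067633) - 845324 = 3612625 - 845324 = 2767301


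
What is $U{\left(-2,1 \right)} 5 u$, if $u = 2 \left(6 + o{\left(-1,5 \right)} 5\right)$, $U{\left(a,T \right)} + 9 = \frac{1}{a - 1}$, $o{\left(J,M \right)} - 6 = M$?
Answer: $- \frac{17080}{3} \approx -5693.3$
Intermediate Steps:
$o{\left(J,M \right)} = 6 + M$
$U{\left(a,T \right)} = -9 + \frac{1}{-1 + a}$ ($U{\left(a,T \right)} = -9 + \frac{1}{a - 1} = -9 + \frac{1}{-1 + a}$)
$u = 122$ ($u = 2 \left(6 + \left(6 + 5\right) 5\right) = 2 \left(6 + 11 \cdot 5\right) = 2 \left(6 + 55\right) = 2 \cdot 61 = 122$)
$U{\left(-2,1 \right)} 5 u = \frac{10 - -18}{-1 - 2} \cdot 5 \cdot 122 = \frac{10 + 18}{-3} \cdot 5 \cdot 122 = \left(- \frac{1}{3}\right) 28 \cdot 5 \cdot 122 = \left(- \frac{28}{3}\right) 5 \cdot 122 = \left(- \frac{140}{3}\right) 122 = - \frac{17080}{3}$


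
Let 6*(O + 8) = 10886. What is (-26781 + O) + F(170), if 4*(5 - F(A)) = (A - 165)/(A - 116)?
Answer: -5393453/216 ≈ -24970.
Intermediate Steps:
O = 5419/3 (O = -8 + (⅙)*10886 = -8 + 5443/3 = 5419/3 ≈ 1806.3)
F(A) = 5 - (-165 + A)/(4*(-116 + A)) (F(A) = 5 - (A - 165)/(4*(A - 116)) = 5 - (-165 + A)/(4*(-116 + A)))
(-26781 + O) + F(170) = (-26781 + 5419/3) + (-2155 + 19*170)/(4*(-116 + 170)) = -74924/3 + (¼)*(-2155 + 3230)/54 = -74924/3 + (¼)*(1/54)*1075 = -74924/3 + 1075/216 = -5393453/216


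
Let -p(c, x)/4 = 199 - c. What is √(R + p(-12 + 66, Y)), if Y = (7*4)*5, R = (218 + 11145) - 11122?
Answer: I*√339 ≈ 18.412*I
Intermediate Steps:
R = 241 (R = 11363 - 11122 = 241)
Y = 140 (Y = 28*5 = 140)
p(c, x) = -796 + 4*c (p(c, x) = -4*(199 - c) = -796 + 4*c)
√(R + p(-12 + 66, Y)) = √(241 + (-796 + 4*(-12 + 66))) = √(241 + (-796 + 4*54)) = √(241 + (-796 + 216)) = √(241 - 580) = √(-339) = I*√339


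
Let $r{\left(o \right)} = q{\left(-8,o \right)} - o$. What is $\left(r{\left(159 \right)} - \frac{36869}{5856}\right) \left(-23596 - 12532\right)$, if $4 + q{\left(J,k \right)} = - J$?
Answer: $\frac{1066395821}{183} \approx 5.8273 \cdot 10^{6}$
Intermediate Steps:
$q{\left(J,k \right)} = -4 - J$
$r{\left(o \right)} = 4 - o$ ($r{\left(o \right)} = \left(-4 - -8\right) - o = \left(-4 + 8\right) - o = 4 - o$)
$\left(r{\left(159 \right)} - \frac{36869}{5856}\right) \left(-23596 - 12532\right) = \left(\left(4 - 159\right) - \frac{36869}{5856}\right) \left(-23596 - 12532\right) = \left(\left(4 - 159\right) - \frac{36869}{5856}\right) \left(-36128\right) = \left(-155 - \frac{36869}{5856}\right) \left(-36128\right) = \left(- \frac{944549}{5856}\right) \left(-36128\right) = \frac{1066395821}{183}$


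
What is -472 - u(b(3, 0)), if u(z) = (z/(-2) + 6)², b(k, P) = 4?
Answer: -488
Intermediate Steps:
u(z) = (6 - z/2)² (u(z) = (z*(-½) + 6)² = (-z/2 + 6)² = (6 - z/2)²)
-472 - u(b(3, 0)) = -472 - (-12 + 4)²/4 = -472 - (-8)²/4 = -472 - 64/4 = -472 - 1*16 = -472 - 16 = -488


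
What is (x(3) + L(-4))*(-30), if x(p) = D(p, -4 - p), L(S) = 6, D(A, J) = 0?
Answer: -180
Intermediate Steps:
x(p) = 0
(x(3) + L(-4))*(-30) = (0 + 6)*(-30) = 6*(-30) = -180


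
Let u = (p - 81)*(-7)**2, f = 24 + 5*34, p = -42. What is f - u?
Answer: 6221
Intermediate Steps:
f = 194 (f = 24 + 170 = 194)
u = -6027 (u = (-42 - 81)*(-7)**2 = -123*49 = -6027)
f - u = 194 - 1*(-6027) = 194 + 6027 = 6221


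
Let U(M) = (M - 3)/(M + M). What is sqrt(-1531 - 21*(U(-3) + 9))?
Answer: I*sqrt(1741) ≈ 41.725*I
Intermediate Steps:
U(M) = (-3 + M)/(2*M) (U(M) = (-3 + M)/((2*M)) = (-3 + M)*(1/(2*M)) = (-3 + M)/(2*M))
sqrt(-1531 - 21*(U(-3) + 9)) = sqrt(-1531 - 21*((1/2)*(-3 - 3)/(-3) + 9)) = sqrt(-1531 - 21*((1/2)*(-1/3)*(-6) + 9)) = sqrt(-1531 - 21*(1 + 9)) = sqrt(-1531 - 21*10) = sqrt(-1531 - 210) = sqrt(-1741) = I*sqrt(1741)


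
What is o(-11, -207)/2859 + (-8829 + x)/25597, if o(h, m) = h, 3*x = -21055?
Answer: -4144463/6652893 ≈ -0.62296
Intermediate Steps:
x = -21055/3 (x = (⅓)*(-21055) = -21055/3 ≈ -7018.3)
o(-11, -207)/2859 + (-8829 + x)/25597 = -11/2859 + (-8829 - 21055/3)/25597 = -11*1/2859 - 47542/3*1/25597 = -11/2859 - 4322/6981 = -4144463/6652893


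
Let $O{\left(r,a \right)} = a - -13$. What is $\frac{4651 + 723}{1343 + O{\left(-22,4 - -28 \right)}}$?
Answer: $\frac{2687}{694} \approx 3.8718$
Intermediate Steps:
$O{\left(r,a \right)} = 13 + a$ ($O{\left(r,a \right)} = a + 13 = 13 + a$)
$\frac{4651 + 723}{1343 + O{\left(-22,4 - -28 \right)}} = \frac{4651 + 723}{1343 + \left(13 + \left(4 - -28\right)\right)} = \frac{5374}{1343 + \left(13 + \left(4 + 28\right)\right)} = \frac{5374}{1343 + \left(13 + 32\right)} = \frac{5374}{1343 + 45} = \frac{5374}{1388} = 5374 \cdot \frac{1}{1388} = \frac{2687}{694}$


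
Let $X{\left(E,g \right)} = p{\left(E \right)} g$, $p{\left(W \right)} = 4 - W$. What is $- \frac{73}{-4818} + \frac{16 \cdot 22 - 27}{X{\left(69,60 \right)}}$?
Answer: $- \frac{3}{44} \approx -0.068182$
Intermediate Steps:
$X{\left(E,g \right)} = g \left(4 - E\right)$ ($X{\left(E,g \right)} = \left(4 - E\right) g = g \left(4 - E\right)$)
$- \frac{73}{-4818} + \frac{16 \cdot 22 - 27}{X{\left(69,60 \right)}} = - \frac{73}{-4818} + \frac{16 \cdot 22 - 27}{60 \left(4 - 69\right)} = \left(-73\right) \left(- \frac{1}{4818}\right) + \frac{352 - 27}{60 \left(4 - 69\right)} = \frac{1}{66} + \frac{325}{60 \left(-65\right)} = \frac{1}{66} + \frac{325}{-3900} = \frac{1}{66} + 325 \left(- \frac{1}{3900}\right) = \frac{1}{66} - \frac{1}{12} = - \frac{3}{44}$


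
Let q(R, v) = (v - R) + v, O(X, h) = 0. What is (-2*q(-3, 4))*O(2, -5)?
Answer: 0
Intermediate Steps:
q(R, v) = -R + 2*v
(-2*q(-3, 4))*O(2, -5) = -2*(-1*(-3) + 2*4)*0 = -2*(3 + 8)*0 = -2*11*0 = -22*0 = 0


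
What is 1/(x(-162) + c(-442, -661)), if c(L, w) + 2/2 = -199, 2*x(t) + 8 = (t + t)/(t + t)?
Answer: -2/407 ≈ -0.0049140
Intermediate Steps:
x(t) = -7/2 (x(t) = -4 + ((t + t)/(t + t))/2 = -4 + ((2*t)/((2*t)))/2 = -4 + ((2*t)*(1/(2*t)))/2 = -4 + (1/2)*1 = -4 + 1/2 = -7/2)
c(L, w) = -200 (c(L, w) = -1 - 199 = -200)
1/(x(-162) + c(-442, -661)) = 1/(-7/2 - 200) = 1/(-407/2) = -2/407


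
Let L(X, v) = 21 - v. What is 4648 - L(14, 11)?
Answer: 4638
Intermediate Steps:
4648 - L(14, 11) = 4648 - (21 - 1*11) = 4648 - (21 - 11) = 4648 - 1*10 = 4648 - 10 = 4638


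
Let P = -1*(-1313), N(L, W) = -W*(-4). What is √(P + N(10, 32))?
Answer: √1441 ≈ 37.961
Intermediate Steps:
N(L, W) = 4*W
P = 1313
√(P + N(10, 32)) = √(1313 + 4*32) = √(1313 + 128) = √1441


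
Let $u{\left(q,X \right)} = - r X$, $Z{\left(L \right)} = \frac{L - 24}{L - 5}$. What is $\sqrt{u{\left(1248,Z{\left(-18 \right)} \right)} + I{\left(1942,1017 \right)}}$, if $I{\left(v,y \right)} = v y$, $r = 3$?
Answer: $\frac{6 \sqrt{29021653}}{23} \approx 1405.3$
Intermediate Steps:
$Z{\left(L \right)} = \frac{-24 + L}{-5 + L}$
$u{\left(q,X \right)} = - 3 X$ ($u{\left(q,X \right)} = \left(-1\right) 3 X = - 3 X$)
$\sqrt{u{\left(1248,Z{\left(-18 \right)} \right)} + I{\left(1942,1017 \right)}} = \sqrt{- 3 \frac{-24 - 18}{-5 - 18} + 1942 \cdot 1017} = \sqrt{- 3 \frac{1}{-23} \left(-42\right) + 1975014} = \sqrt{- 3 \left(\left(- \frac{1}{23}\right) \left(-42\right)\right) + 1975014} = \sqrt{\left(-3\right) \frac{42}{23} + 1975014} = \sqrt{- \frac{126}{23} + 1975014} = \sqrt{\frac{45425196}{23}} = \frac{6 \sqrt{29021653}}{23}$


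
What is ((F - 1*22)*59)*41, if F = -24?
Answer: -111274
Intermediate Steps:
((F - 1*22)*59)*41 = ((-24 - 1*22)*59)*41 = ((-24 - 22)*59)*41 = -46*59*41 = -2714*41 = -111274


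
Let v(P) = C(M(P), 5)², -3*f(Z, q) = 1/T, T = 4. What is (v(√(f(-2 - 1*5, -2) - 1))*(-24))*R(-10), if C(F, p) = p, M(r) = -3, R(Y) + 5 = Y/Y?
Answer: 2400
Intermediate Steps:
R(Y) = -4 (R(Y) = -5 + Y/Y = -5 + 1 = -4)
f(Z, q) = -1/12 (f(Z, q) = -⅓/4 = -⅓*¼ = -1/12)
v(P) = 25 (v(P) = 5² = 25)
(v(√(f(-2 - 1*5, -2) - 1))*(-24))*R(-10) = (25*(-24))*(-4) = -600*(-4) = 2400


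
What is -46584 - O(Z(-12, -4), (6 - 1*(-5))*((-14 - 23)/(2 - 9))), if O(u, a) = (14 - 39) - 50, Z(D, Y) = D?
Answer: -46509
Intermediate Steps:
O(u, a) = -75 (O(u, a) = -25 - 50 = -75)
-46584 - O(Z(-12, -4), (6 - 1*(-5))*((-14 - 23)/(2 - 9))) = -46584 - 1*(-75) = -46584 + 75 = -46509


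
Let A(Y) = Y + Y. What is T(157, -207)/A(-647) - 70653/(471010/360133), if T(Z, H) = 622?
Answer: -16462723005413/304743470 ≈ -54022.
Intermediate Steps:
A(Y) = 2*Y
T(157, -207)/A(-647) - 70653/(471010/360133) = 622/((2*(-647))) - 70653/(471010/360133) = 622/(-1294) - 70653/(471010*(1/360133)) = 622*(-1/1294) - 70653/471010/360133 = -311/647 - 70653*360133/471010 = -311/647 - 25444476849/471010 = -16462723005413/304743470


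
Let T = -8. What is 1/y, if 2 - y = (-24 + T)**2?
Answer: -1/1022 ≈ -0.00097847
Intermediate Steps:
y = -1022 (y = 2 - (-24 - 8)**2 = 2 - 1*(-32)**2 = 2 - 1*1024 = 2 - 1024 = -1022)
1/y = 1/(-1022) = -1/1022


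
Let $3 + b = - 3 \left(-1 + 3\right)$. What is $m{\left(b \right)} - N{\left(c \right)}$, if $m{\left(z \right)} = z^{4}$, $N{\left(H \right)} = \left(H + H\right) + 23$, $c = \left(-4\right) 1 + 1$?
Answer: $6544$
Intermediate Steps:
$c = -3$ ($c = -4 + 1 = -3$)
$b = -9$ ($b = -3 - 3 \left(-1 + 3\right) = -3 - 6 = -9$)
$N{\left(H \right)} = 23 + 2 H$ ($N{\left(H \right)} = 2 H + 23 = 23 + 2 H$)
$m{\left(b \right)} - N{\left(c \right)} = \left(-9\right)^{4} - \left(23 + 2 \left(-3\right)\right) = 6561 - \left(23 - 6\right) = 6561 - 17 = 6544$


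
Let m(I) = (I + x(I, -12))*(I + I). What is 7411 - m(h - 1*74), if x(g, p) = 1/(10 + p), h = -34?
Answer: -16025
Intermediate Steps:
m(I) = 2*I*(-½ + I) (m(I) = (I + 1/(10 - 12))*(I + I) = (I + 1/(-2))*(2*I) = (I - ½)*(2*I) = (-½ + I)*(2*I) = 2*I*(-½ + I))
7411 - m(h - 1*74) = 7411 - (-34 - 1*74)*(-1 + 2*(-34 - 1*74)) = 7411 - (-34 - 74)*(-1 + 2*(-34 - 74)) = 7411 - (-108)*(-1 + 2*(-108)) = 7411 - (-108)*(-1 - 216) = 7411 - (-108)*(-217) = 7411 - 1*23436 = 7411 - 23436 = -16025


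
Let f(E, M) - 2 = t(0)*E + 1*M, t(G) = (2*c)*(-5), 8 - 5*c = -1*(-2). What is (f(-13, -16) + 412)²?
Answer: 306916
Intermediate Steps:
c = 6/5 (c = 8/5 - (-1)*(-2)/5 = 8/5 - ⅕*2 = 8/5 - ⅖ = 6/5 ≈ 1.2000)
t(G) = -12 (t(G) = (2*(6/5))*(-5) = (12/5)*(-5) = -12)
f(E, M) = 2 + M - 12*E (f(E, M) = 2 + (-12*E + 1*M) = 2 + (-12*E + M) = 2 + (M - 12*E) = 2 + M - 12*E)
(f(-13, -16) + 412)² = ((2 - 16 - 12*(-13)) + 412)² = ((2 - 16 + 156) + 412)² = (142 + 412)² = 554² = 306916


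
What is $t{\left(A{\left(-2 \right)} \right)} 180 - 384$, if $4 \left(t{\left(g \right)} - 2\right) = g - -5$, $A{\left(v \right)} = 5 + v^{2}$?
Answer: $606$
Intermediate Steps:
$t{\left(g \right)} = \frac{13}{4} + \frac{g}{4}$ ($t{\left(g \right)} = 2 + \frac{g - -5}{4} = 2 + \frac{g + 5}{4} = 2 + \frac{5 + g}{4} = 2 + \left(\frac{5}{4} + \frac{g}{4}\right) = \frac{13}{4} + \frac{g}{4}$)
$t{\left(A{\left(-2 \right)} \right)} 180 - 384 = \left(\frac{13}{4} + \frac{5 + \left(-2\right)^{2}}{4}\right) 180 - 384 = \left(\frac{13}{4} + \frac{5 + 4}{4}\right) 180 - 384 = \left(\frac{13}{4} + \frac{1}{4} \cdot 9\right) 180 - 384 = \left(\frac{13}{4} + \frac{9}{4}\right) 180 - 384 = \frac{11}{2} \cdot 180 - 384 = 990 - 384 = 606$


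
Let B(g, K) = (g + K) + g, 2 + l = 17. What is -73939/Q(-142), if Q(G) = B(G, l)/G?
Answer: -10499338/269 ≈ -39031.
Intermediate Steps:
l = 15 (l = -2 + 17 = 15)
B(g, K) = K + 2*g (B(g, K) = (K + g) + g = K + 2*g)
Q(G) = (15 + 2*G)/G
-73939/Q(-142) = -73939/(2 + 15/(-142)) = -73939/(2 + 15*(-1/142)) = -73939/(2 - 15/142) = -73939/269/142 = -73939*142/269 = -10499338/269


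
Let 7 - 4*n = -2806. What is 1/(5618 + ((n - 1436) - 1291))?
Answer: 4/14377 ≈ 0.00027822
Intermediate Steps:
n = 2813/4 (n = 7/4 - ¼*(-2806) = 7/4 + 1403/2 = 2813/4 ≈ 703.25)
1/(5618 + ((n - 1436) - 1291)) = 1/(5618 + ((2813/4 - 1436) - 1291)) = 1/(5618 + (-2931/4 - 1291)) = 1/(5618 - 8095/4) = 1/(14377/4) = 4/14377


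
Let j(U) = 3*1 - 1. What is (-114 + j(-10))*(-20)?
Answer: 2240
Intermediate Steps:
j(U) = 2 (j(U) = 3 - 1 = 2)
(-114 + j(-10))*(-20) = (-114 + 2)*(-20) = -112*(-20) = 2240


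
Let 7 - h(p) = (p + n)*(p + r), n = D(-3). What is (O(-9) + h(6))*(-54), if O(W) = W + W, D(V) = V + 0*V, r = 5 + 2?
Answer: 2700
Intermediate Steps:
r = 7
D(V) = V (D(V) = V + 0 = V)
n = -3
h(p) = 7 - (-3 + p)*(7 + p) (h(p) = 7 - (p - 3)*(p + 7) = 7 - (-3 + p)*(7 + p))
O(W) = 2*W
(O(-9) + h(6))*(-54) = (2*(-9) + (28 - 1*6² - 4*6))*(-54) = (-18 + (28 - 1*36 - 24))*(-54) = (-18 + (28 - 36 - 24))*(-54) = (-18 - 32)*(-54) = -50*(-54) = 2700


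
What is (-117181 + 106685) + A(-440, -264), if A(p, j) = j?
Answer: -10760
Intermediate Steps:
(-117181 + 106685) + A(-440, -264) = (-117181 + 106685) - 264 = -10496 - 264 = -10760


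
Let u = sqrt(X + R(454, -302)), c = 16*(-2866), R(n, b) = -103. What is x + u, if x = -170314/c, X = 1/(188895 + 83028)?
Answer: 85157/22928 + 2*I*sqrt(1904009468691)/271923 ≈ 3.7141 + 10.149*I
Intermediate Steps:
X = 1/271923 ≈ 3.6775e-6
c = -45856
x = 85157/22928 (x = -170314/(-45856) = -170314*(-1/45856) = 85157/22928 ≈ 3.7141)
u = 2*I*sqrt(1904009468691)/271923 (u = sqrt(1/271923 - 103) = sqrt(-28008068/271923) = 2*I*sqrt(1904009468691)/271923 ≈ 10.149*I)
x + u = 85157/22928 + 2*I*sqrt(1904009468691)/271923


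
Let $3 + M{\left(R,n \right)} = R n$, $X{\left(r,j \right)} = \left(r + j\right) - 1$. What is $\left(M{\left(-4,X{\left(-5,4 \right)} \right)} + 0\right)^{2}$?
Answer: $25$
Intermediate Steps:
$X{\left(r,j \right)} = -1 + j + r$ ($X{\left(r,j \right)} = \left(j + r\right) - 1 = -1 + j + r$)
$M{\left(R,n \right)} = -3 + R n$
$\left(M{\left(-4,X{\left(-5,4 \right)} \right)} + 0\right)^{2} = \left(\left(-3 - 4 \left(-1 + 4 - 5\right)\right) + 0\right)^{2} = \left(\left(-3 - -8\right) + 0\right)^{2} = \left(\left(-3 + 8\right) + 0\right)^{2} = \left(5 + 0\right)^{2} = 5^{2} = 25$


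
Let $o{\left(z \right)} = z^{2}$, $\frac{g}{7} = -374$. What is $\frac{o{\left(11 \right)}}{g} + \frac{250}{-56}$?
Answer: $- \frac{2147}{476} \approx -4.5105$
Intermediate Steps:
$g = -2618$ ($g = 7 \left(-374\right) = -2618$)
$\frac{o{\left(11 \right)}}{g} + \frac{250}{-56} = \frac{11^{2}}{-2618} + \frac{250}{-56} = 121 \left(- \frac{1}{2618}\right) + 250 \left(- \frac{1}{56}\right) = - \frac{11}{238} - \frac{125}{28} = - \frac{2147}{476}$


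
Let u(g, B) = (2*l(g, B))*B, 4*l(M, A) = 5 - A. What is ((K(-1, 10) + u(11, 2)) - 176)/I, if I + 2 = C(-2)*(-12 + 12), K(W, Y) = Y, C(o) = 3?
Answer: 163/2 ≈ 81.500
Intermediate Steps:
l(M, A) = 5/4 - A/4 (l(M, A) = (5 - A)/4 = 5/4 - A/4)
u(g, B) = B*(5/2 - B/2) (u(g, B) = (2*(5/4 - B/4))*B = (5/2 - B/2)*B = B*(5/2 - B/2))
I = -2 (I = -2 + 3*(-12 + 12) = -2 + 3*0 = -2 + 0 = -2)
((K(-1, 10) + u(11, 2)) - 176)/I = ((10 + (1/2)*2*(5 - 1*2)) - 176)/(-2) = ((10 + (1/2)*2*(5 - 2)) - 176)*(-1/2) = ((10 + (1/2)*2*3) - 176)*(-1/2) = ((10 + 3) - 176)*(-1/2) = (13 - 176)*(-1/2) = -163*(-1/2) = 163/2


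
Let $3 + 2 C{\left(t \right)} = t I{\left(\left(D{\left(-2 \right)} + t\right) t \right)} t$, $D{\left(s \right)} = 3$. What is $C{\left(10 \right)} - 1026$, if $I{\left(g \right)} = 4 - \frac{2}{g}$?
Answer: $- \frac{21535}{26} \approx -828.27$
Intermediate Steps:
$C{\left(t \right)} = - \frac{3}{2} + \frac{t^{2} \left(4 - \frac{2}{t \left(3 + t\right)}\right)}{2}$ ($C{\left(t \right)} = - \frac{3}{2} + \frac{t \left(4 - \frac{2}{\left(3 + t\right) t}\right) t}{2} = - \frac{3}{2} + \frac{t \left(4 - \frac{2}{t \left(3 + t\right)}\right) t}{2} = - \frac{3}{2} + \frac{t^{2} \left(4 - \frac{2}{t \left(3 + t\right)}\right)}{2}$)
$C{\left(10 \right)} - 1026 = \frac{-9 - 50 + 4 \cdot 10^{3} + 12 \cdot 10^{2}}{2 \left(3 + 10\right)} - 1026 = \frac{-9 - 50 + 4 \cdot 1000 + 12 \cdot 100}{2 \cdot 13} - 1026 = \frac{1}{2} \cdot \frac{1}{13} \left(-9 - 50 + 4000 + 1200\right) - 1026 = \frac{1}{2} \cdot \frac{1}{13} \cdot 5141 - 1026 = \frac{5141}{26} - 1026 = - \frac{21535}{26}$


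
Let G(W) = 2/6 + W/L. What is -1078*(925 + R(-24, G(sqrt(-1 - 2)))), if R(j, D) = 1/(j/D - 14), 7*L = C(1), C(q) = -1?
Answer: -16620239636/16669 - 101871*I*sqrt(3)/16669 ≈ -9.9708e+5 - 10.585*I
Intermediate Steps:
L = -1/7 (L = (1/7)*(-1) = -1/7 ≈ -0.14286)
G(W) = 1/3 - 7*W (G(W) = 2/6 + W/(-1/7) = 2*(1/6) + W*(-7) = 1/3 - 7*W)
R(j, D) = 1/(-14 + j/D)
-1078*(925 + R(-24, G(sqrt(-1 - 2)))) = -1078*(925 + (1/3 - 7*sqrt(-1 - 2))/(-24 - 14*(1/3 - 7*sqrt(-1 - 2)))) = -1078*(925 + (1/3 - 7*I*sqrt(3))/(-24 - 14*(1/3 - 7*I*sqrt(3)))) = -1078*(925 + (1/3 - 7*I*sqrt(3))/(-24 + (-14/3 + 98*I*sqrt(3)))) = -1078*(925 + (1/3 - 7*I*sqrt(3))/(-86/3 + 98*I*sqrt(3))) = -997150 - 1078*(1/3 - 7*I*sqrt(3))/(-86/3 + 98*I*sqrt(3))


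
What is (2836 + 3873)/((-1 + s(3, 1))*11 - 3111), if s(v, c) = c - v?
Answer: -6709/3144 ≈ -2.1339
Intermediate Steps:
(2836 + 3873)/((-1 + s(3, 1))*11 - 3111) = (2836 + 3873)/((-1 + (1 - 1*3))*11 - 3111) = 6709/((-1 + (1 - 3))*11 - 3111) = 6709/((-1 - 2)*11 - 3111) = 6709/(-3*11 - 3111) = 6709/(-33 - 3111) = 6709/(-3144) = 6709*(-1/3144) = -6709/3144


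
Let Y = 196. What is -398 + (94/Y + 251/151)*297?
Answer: 3523811/14798 ≈ 238.13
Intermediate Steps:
-398 + (94/Y + 251/151)*297 = -398 + (94/196 + 251/151)*297 = -398 + (94*(1/196) + 251*(1/151))*297 = -398 + (47/98 + 251/151)*297 = -398 + (31695/14798)*297 = -398 + 9413415/14798 = 3523811/14798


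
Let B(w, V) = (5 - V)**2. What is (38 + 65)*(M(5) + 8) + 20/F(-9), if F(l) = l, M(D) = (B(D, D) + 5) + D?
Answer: 16666/9 ≈ 1851.8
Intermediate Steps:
M(D) = 5 + D + (-5 + D)**2 (M(D) = ((-5 + D)**2 + 5) + D = (5 + (-5 + D)**2) + D = 5 + D + (-5 + D)**2)
(38 + 65)*(M(5) + 8) + 20/F(-9) = (38 + 65)*((5 + 5 + (-5 + 5)**2) + 8) + 20/(-9) = 103*((5 + 5 + 0**2) + 8) + 20*(-1/9) = 103*((5 + 5 + 0) + 8) - 20/9 = 103*(10 + 8) - 20/9 = 103*18 - 20/9 = 1854 - 20/9 = 16666/9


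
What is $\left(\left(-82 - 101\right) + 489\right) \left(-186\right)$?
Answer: $-56916$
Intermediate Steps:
$\left(\left(-82 - 101\right) + 489\right) \left(-186\right) = \left(-183 + 489\right) \left(-186\right) = 306 \left(-186\right) = -56916$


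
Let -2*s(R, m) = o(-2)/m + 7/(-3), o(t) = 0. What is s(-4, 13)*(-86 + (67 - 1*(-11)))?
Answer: -28/3 ≈ -9.3333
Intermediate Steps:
s(R, m) = 7/6 (s(R, m) = -(0/m + 7/(-3))/2 = -(0 + 7*(-⅓))/2 = -(0 - 7/3)/2 = -½*(-7/3) = 7/6)
s(-4, 13)*(-86 + (67 - 1*(-11))) = 7*(-86 + (67 - 1*(-11)))/6 = 7*(-86 + (67 + 11))/6 = 7*(-86 + 78)/6 = (7/6)*(-8) = -28/3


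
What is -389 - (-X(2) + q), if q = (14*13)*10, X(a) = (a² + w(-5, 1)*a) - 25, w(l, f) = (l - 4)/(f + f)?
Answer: -2239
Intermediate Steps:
w(l, f) = (-4 + l)/(2*f) (w(l, f) = (-4 + l)/((2*f)) = (-4 + l)*(1/(2*f)) = (-4 + l)/(2*f))
X(a) = -25 + a² - 9*a/2 (X(a) = (a² + ((½)*(-4 - 5)/1)*a) - 25 = (a² + ((½)*1*(-9))*a) - 25 = (a² - 9*a/2) - 25 = -25 + a² - 9*a/2)
q = 1820 (q = 182*10 = 1820)
-389 - (-X(2) + q) = -389 - (-(-25 + 2² - 9/2*2) + 1820) = -389 - (-(-25 + 4 - 9) + 1820) = -389 - (-1*(-30) + 1820) = -389 - (30 + 1820) = -389 - 1*1850 = -389 - 1850 = -2239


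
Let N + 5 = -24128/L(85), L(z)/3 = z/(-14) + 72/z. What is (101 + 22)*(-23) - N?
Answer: -81382744/18651 ≈ -4363.5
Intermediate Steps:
L(z) = 216/z - 3*z/14 (L(z) = 3*(z/(-14) + 72/z) = 3*(z*(-1/14) + 72/z) = 3*(-z/14 + 72/z) = 3*(72/z - z/14) = 216/z - 3*z/14)
N = 28619065/18651 (N = -5 - 24128/(216/85 - 3/14*85) = -5 - 24128/(216*(1/85) - 255/14) = -5 - 24128/(216/85 - 255/14) = -5 - 24128/(-18651/1190) = -5 - 24128*(-1190/18651) = -5 + 28712320/18651 = 28619065/18651 ≈ 1534.5)
(101 + 22)*(-23) - N = (101 + 22)*(-23) - 1*28619065/18651 = 123*(-23) - 28619065/18651 = -2829 - 28619065/18651 = -81382744/18651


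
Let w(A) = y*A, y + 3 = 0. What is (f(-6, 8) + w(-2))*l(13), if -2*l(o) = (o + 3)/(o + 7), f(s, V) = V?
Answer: -28/5 ≈ -5.6000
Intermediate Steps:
l(o) = -(3 + o)/(2*(7 + o)) (l(o) = -(o + 3)/(2*(o + 7)) = -(3 + o)/(2*(7 + o)))
y = -3 (y = -3 + 0 = -3)
w(A) = -3*A
(f(-6, 8) + w(-2))*l(13) = (8 - 3*(-2))*((-3 - 1*13)/(2*(7 + 13))) = (8 + 6)*((½)*(-3 - 13)/20) = 14*((½)*(1/20)*(-16)) = 14*(-⅖) = -28/5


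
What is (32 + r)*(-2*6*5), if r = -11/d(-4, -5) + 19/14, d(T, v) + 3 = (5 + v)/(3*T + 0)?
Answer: -15550/7 ≈ -2221.4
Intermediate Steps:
d(T, v) = -3 + (5 + v)/(3*T) (d(T, v) = -3 + (5 + v)/(3*T + 0) = -3 + (5 + v)/((3*T)) = -3 + (5 + v)*(1/(3*T)) = -3 + (5 + v)/(3*T))
r = 211/42 (r = -11*(-12/(5 - 5 - 9*(-4))) + 19/14 = -11*(-12/(5 - 5 + 36)) + 19*(1/14) = -11/((⅓)*(-¼)*36) + 19/14 = -11/(-3) + 19/14 = -11*(-⅓) + 19/14 = 11/3 + 19/14 = 211/42 ≈ 5.0238)
(32 + r)*(-2*6*5) = (32 + 211/42)*(-2*6*5) = 1555*(-12*5)/42 = (1555/42)*(-60) = -15550/7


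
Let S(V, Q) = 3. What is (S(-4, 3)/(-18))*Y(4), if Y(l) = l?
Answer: -⅔ ≈ -0.66667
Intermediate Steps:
(S(-4, 3)/(-18))*Y(4) = (3/(-18))*4 = (3*(-1/18))*4 = -⅙*4 = -⅔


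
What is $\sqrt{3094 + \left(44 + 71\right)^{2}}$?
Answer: $\sqrt{16319} \approx 127.75$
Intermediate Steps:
$\sqrt{3094 + \left(44 + 71\right)^{2}} = \sqrt{3094 + 115^{2}} = \sqrt{3094 + 13225} = \sqrt{16319}$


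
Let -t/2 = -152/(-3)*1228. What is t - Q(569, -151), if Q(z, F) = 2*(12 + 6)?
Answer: -373420/3 ≈ -1.2447e+5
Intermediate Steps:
Q(z, F) = 36 (Q(z, F) = 2*18 = 36)
t = -373312/3 (t = -2*(-152/(-3))*1228 = -2*(-152*(-⅓))*1228 = -304*1228/3 = -2*186656/3 = -373312/3 ≈ -1.2444e+5)
t - Q(569, -151) = -373312/3 - 1*36 = -373312/3 - 36 = -373420/3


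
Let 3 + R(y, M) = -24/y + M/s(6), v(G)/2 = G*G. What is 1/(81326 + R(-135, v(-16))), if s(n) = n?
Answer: 45/3663383 ≈ 1.2284e-5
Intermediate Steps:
v(G) = 2*G**2 (v(G) = 2*(G*G) = 2*G**2)
R(y, M) = -3 - 24/y + M/6 (R(y, M) = -3 + (-24/y + M/6) = -3 - 24/y + M/6)
1/(81326 + R(-135, v(-16))) = 1/(81326 + (-3 - 24/(-135) + (2*(-16)**2)/6)) = 1/(81326 + (-3 - 24*(-1/135) + (2*256)/6)) = 1/(81326 + (-3 + 8/45 + (1/6)*512)) = 1/(81326 + (-3 + 8/45 + 256/3)) = 1/(81326 + 3713/45) = 1/(3663383/45) = 45/3663383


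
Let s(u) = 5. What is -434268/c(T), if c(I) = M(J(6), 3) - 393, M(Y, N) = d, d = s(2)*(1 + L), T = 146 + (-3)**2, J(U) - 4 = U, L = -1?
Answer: 144756/131 ≈ 1105.0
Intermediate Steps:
J(U) = 4 + U
T = 155 (T = 146 + 9 = 155)
d = 0 (d = 5*(1 - 1) = 5*0 = 0)
M(Y, N) = 0
c(I) = -393 (c(I) = 0 - 393 = -393)
-434268/c(T) = -434268/(-393) = -434268*(-1/393) = 144756/131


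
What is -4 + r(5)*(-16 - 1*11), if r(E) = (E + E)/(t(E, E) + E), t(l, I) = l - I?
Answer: -58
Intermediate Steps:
r(E) = 2 (r(E) = (E + E)/((E - E) + E) = (2*E)/(0 + E) = (2*E)/E = 2)
-4 + r(5)*(-16 - 1*11) = -4 + 2*(-16 - 1*11) = -4 + 2*(-16 - 11) = -4 + 2*(-27) = -4 - 54 = -58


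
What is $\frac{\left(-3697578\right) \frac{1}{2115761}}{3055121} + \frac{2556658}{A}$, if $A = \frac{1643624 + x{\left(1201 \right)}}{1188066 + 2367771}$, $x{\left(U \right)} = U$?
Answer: $\frac{1506762827984555954780784}{272615229733266175} \approx 5.5271 \cdot 10^{6}$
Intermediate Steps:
$A = \frac{548275}{1185279}$ ($A = \frac{1643624 + 1201}{1188066 + 2367771} = \frac{1644825}{3555837} = 1644825 \cdot \frac{1}{3555837} = \frac{548275}{1185279} \approx 0.46257$)
$\frac{\left(-3697578\right) \frac{1}{2115761}}{3055121} + \frac{2556658}{A} = \frac{\left(-3697578\right) \frac{1}{2115761}}{3055121} + \frac{2556658}{\frac{548275}{1185279}} = \left(-3697578\right) \frac{1}{2115761} \cdot \frac{1}{3055121} + 2556658 \cdot \frac{1185279}{548275} = \left(- \frac{3697578}{2115761}\right) \frac{1}{3055121} + \frac{233104079814}{42175} = - \frac{3697578}{6463905862081} + \frac{233104079814}{42175} = \frac{1506762827984555954780784}{272615229733266175}$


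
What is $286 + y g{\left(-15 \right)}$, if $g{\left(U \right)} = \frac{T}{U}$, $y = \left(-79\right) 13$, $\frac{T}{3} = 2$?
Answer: $\frac{3484}{5} \approx 696.8$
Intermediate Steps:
$T = 6$ ($T = 3 \cdot 2 = 6$)
$y = -1027$
$g{\left(U \right)} = \frac{6}{U}$
$286 + y g{\left(-15 \right)} = 286 - 1027 \frac{6}{-15} = 286 - 1027 \cdot 6 \left(- \frac{1}{15}\right) = 286 - - \frac{2054}{5} = 286 + \frac{2054}{5} = \frac{3484}{5}$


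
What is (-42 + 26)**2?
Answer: 256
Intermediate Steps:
(-42 + 26)**2 = (-16)**2 = 256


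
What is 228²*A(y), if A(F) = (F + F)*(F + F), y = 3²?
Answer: 16842816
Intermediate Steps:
y = 9
A(F) = 4*F² (A(F) = (2*F)*(2*F) = 4*F²)
228²*A(y) = 228²*(4*9²) = 51984*(4*81) = 51984*324 = 16842816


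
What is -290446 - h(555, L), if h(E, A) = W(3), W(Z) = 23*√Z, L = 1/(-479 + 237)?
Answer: -290446 - 23*√3 ≈ -2.9049e+5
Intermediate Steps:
L = -1/242 (L = 1/(-242) = -1/242 ≈ -0.0041322)
h(E, A) = 23*√3
-290446 - h(555, L) = -290446 - 23*√3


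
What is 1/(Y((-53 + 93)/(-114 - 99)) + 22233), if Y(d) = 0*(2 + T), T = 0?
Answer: 1/22233 ≈ 4.4978e-5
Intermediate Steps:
Y(d) = 0 (Y(d) = 0*(2 + 0) = 0*2 = 0)
1/(Y((-53 + 93)/(-114 - 99)) + 22233) = 1/(0 + 22233) = 1/22233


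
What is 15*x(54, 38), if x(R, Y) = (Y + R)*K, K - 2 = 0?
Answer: 2760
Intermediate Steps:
K = 2 (K = 2 + 0 = 2)
x(R, Y) = 2*R + 2*Y (x(R, Y) = (Y + R)*2 = (R + Y)*2 = 2*R + 2*Y)
15*x(54, 38) = 15*(2*54 + 2*38) = 15*(108 + 76) = 15*184 = 2760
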